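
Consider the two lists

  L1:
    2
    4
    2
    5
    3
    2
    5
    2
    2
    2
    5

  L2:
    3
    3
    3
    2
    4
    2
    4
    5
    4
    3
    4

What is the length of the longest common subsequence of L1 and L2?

5

Let dp[i][j] be the LCS length of the first i values of L1 and the first j values of L2. dp[i][j] = dp[i-1][j-1]+1 when the i-th and j-th values match, else max(dp[i-1][j], dp[i][j-1]).
    ·  3  3  3  2  4  2  4  5  4  3  4
 ·  0  0  0  0  0  0  0  0  0  0  0  0
 2  0  0  0  0  1  1  1  1  1  1  1  1
 4  0  0  0  0  1  2  2  2  2  2  2  2
 2  0  0  0  0  1  2  3  3  3  3  3  3
 5  0  0  0  0  1  2  3  3  4  4  4  4
 3  0  1  1  1  1  2  3  3  4  4  5  5
 2  0  1  1  1  2  2  3  3  4  4  5  5
 5  0  1  1  1  2  2  3  3  4  4  5  5
 2  0  1  1  1  2  2  3  3  4  4  5  5
 2  0  1  1  1  2  2  3  3  4  4  5  5
 2  0  1  1  1  2  2  3  3  4  4  5  5
 5  0  1  1  1  2  2  3  3  4  4  5  5
dp[11][11] = 5. One LCS (by backtracking along matches): 2, 4, 2, 5, 3.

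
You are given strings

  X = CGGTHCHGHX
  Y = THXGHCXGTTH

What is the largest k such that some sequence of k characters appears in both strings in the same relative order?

5

One common subsequence of length 5: G (X #3, Y #4) → H (X #5, Y #5) → C (X #6, Y #6) → G (X #8, Y #8) → H (X #9, Y #11). dp[10][11] = 5 confirms this is the maximum.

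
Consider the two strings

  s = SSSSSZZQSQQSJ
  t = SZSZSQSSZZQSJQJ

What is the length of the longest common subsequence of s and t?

11

Taking S (s #1, t #1); then S (s #2, t #3); then S (s #3, t #5); then S (s #4, t #7); then S (s #5, t #8); then Z (s #6, t #9); then Z (s #7, t #10); then Q (s #8, t #11); then S (s #9, t #12); then Q (s #11, t #14); then J (s #13, t #15) gives a common subsequence of length 11. Since dp[13][15] = 11, nothing longer is possible.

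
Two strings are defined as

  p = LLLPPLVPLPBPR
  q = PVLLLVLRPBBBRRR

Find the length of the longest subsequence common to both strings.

Match L (p #2, q #3), then L (p #3, q #4), then L (p #6, q #5), then V (p #7, q #6), then L (p #9, q #7), then P (p #10, q #9), then B (p #11, q #12), then R (p #13, q #15) — 8 characters in the same relative order in both, and the DP table's final entry dp[13][15] is also 8, so no common subsequence is longer.

8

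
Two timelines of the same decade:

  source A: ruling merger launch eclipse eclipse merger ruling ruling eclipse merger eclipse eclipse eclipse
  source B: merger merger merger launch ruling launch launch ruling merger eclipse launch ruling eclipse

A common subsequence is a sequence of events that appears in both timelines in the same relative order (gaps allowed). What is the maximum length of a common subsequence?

Match merger (source A #2, source B #3); then launch (source A #3, source B #4); then ruling (source A #7, source B #5); then ruling (source A #8, source B #8); then merger (source A #10, source B #9); then eclipse (source A #11, source B #10); then eclipse (source A #13, source B #13) — 7 events in the same relative order in both. The LCS DP gives dp[13][13] = 7, so this is optimal.

7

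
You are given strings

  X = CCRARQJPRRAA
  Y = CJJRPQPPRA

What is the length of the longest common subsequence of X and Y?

Let dp[i][j] be the LCS length of the first i characters of X and the first j characters of Y. dp[i][j] = dp[i-1][j-1]+1 when the i-th and j-th characters match, else max(dp[i-1][j], dp[i][j-1]).
    ·  C  J  J  R  P  Q  P  P  R  A
 ·  0  0  0  0  0  0  0  0  0  0  0
 C  0  1  1  1  1  1  1  1  1  1  1
 C  0  1  1  1  1  1  1  1  1  1  1
 R  0  1  1  1  2  2  2  2  2  2  2
 A  0  1  1  1  2  2  2  2  2  2  3
 R  0  1  1  1  2  2  2  2  2  3  3
 Q  0  1  1  1  2  2  3  3  3  3  3
 J  0  1  2  2  2  2  3  3  3  3  3
 P  0  1  2  2  2  3  3  4  4  4  4
 R  0  1  2  2  3  3  3  4  4  5  5
 R  0  1  2  2  3  3  3  4  4  5  5
 A  0  1  2  2  3  3  3  4  4  5  6
 A  0  1  2  2  3  3  3  4  4  5  6
dp[12][10] = 6. One LCS (by backtracking along matches): CRQPRA.

6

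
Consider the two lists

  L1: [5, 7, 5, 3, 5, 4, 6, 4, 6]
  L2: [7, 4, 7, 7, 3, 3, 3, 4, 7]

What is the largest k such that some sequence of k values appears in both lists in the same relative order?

3

Match 7 (L1 #2, L2 #4) → 3 (L1 #4, L2 #7) → 4 (L1 #6, L2 #8) — 3 values in the same relative order in both. Since dp[9][9] = 3, nothing longer is possible.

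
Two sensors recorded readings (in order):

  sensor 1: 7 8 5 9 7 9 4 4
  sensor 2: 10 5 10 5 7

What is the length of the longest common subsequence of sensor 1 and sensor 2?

2

Pick 5 [3,4], then 7 [5,5]; all 2 values appear in both, in order. dp[8][5] = 2 confirms this is the maximum.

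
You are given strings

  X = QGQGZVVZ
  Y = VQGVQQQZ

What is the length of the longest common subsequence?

4

Pick Q at X[1]=Y[2] → G at X[2]=Y[3] → Q at X[3]=Y[7] → Z at X[8]=Y[8]; all 4 characters appear in both, in order. The LCS DP gives dp[8][8] = 4, so this is optimal.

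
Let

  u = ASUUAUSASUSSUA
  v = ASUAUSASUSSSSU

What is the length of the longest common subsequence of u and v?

12

Pick A (u #1, v #1) → S (u #2, v #2) → U (u #4, v #3) → A (u #5, v #4) → U (u #6, v #5) → S (u #7, v #6) → A (u #8, v #7) → S (u #9, v #8) → U (u #10, v #9) → S (u #11, v #12) → S (u #12, v #13) → U (u #13, v #14); all 12 characters appear in both, in order, and the DP table's final entry dp[14][14] is also 12, so no common subsequence is longer.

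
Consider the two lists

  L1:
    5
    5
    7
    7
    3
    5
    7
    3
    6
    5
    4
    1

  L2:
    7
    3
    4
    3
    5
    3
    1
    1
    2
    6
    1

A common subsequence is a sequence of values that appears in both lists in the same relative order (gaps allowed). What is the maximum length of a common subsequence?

6

Pick 7 at L1[3]=L2[1] → 3 at L1[5]=L2[4] → 5 at L1[6]=L2[5] → 3 at L1[8]=L2[6] → 6 at L1[9]=L2[10] → 1 at L1[12]=L2[11]; all 6 values appear in both, in order. dp[12][11] = 6 confirms this is the maximum.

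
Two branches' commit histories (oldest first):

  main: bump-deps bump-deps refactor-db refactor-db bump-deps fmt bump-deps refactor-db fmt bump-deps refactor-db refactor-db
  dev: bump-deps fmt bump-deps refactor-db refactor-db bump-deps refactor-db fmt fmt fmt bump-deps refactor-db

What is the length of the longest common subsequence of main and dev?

9

Pick bump-deps (main #1, dev #1); then bump-deps (main #2, dev #3); then refactor-db (main #3, dev #4); then refactor-db (main #4, dev #5); then bump-deps (main #5, dev #6); then fmt (main #6, dev #9); then fmt (main #9, dev #10); then bump-deps (main #10, dev #11); then refactor-db (main #12, dev #12); all 9 commits appear in both, in order. Since dp[12][12] = 9, nothing longer is possible.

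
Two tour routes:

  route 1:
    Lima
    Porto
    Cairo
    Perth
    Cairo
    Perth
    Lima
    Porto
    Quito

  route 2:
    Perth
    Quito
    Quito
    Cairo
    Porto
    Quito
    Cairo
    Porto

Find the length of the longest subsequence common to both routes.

Taking Perth [4,1], Cairo [5,4], Porto [8,5], Quito [9,6] gives a common subsequence of length 4. Since dp[9][8] = 4, nothing longer is possible.

4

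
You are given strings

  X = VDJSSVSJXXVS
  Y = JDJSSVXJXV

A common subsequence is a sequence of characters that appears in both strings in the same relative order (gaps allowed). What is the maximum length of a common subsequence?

Let dp[i][j] be the LCS length of the first i characters of X and the first j characters of Y. dp[i][j] = dp[i-1][j-1]+1 when the i-th and j-th characters match, else max(dp[i-1][j], dp[i][j-1]).
    ·  J  D  J  S  S  V  X  J  X  V
 ·  0  0  0  0  0  0  0  0  0  0  0
 V  0  0  0  0  0  0  1  1  1  1  1
 D  0  0  1  1  1  1  1  1  1  1  1
 J  0  1  1  2  2  2  2  2  2  2  2
 S  0  1  1  2  3  3  3  3  3  3  3
 S  0  1  1  2  3  4  4  4  4  4  4
 V  0  1  1  2  3  4  5  5  5  5  5
 S  0  1  1  2  3  4  5  5  5  5  5
 J  0  1  1  2  3  4  5  5  6  6  6
 X  0  1  1  2  3  4  5  6  6  7  7
 X  0  1  1  2  3  4  5  6  6  7  7
 V  0  1  1  2  3  4  5  6  6  7  8
 S  0  1  1  2  3  4  5  6  6  7  8
dp[12][10] = 8. One LCS (by backtracking along matches): DJSSVJXV.

8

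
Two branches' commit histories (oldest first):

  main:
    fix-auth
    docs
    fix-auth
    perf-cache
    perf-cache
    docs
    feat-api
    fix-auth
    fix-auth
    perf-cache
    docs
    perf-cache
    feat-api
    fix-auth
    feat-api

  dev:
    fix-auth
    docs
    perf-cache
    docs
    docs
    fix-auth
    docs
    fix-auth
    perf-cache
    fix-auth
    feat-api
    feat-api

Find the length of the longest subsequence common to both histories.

9

One common subsequence of length 9: fix-auth at main[1]=dev[1], docs at main[2]=dev[2], perf-cache at main[4]=dev[3], docs at main[6]=dev[5], fix-auth at main[8]=dev[6], fix-auth at main[9]=dev[8], perf-cache at main[10]=dev[9], feat-api at main[13]=dev[11], feat-api at main[15]=dev[12]. The LCS DP gives dp[15][12] = 9, so this is optimal.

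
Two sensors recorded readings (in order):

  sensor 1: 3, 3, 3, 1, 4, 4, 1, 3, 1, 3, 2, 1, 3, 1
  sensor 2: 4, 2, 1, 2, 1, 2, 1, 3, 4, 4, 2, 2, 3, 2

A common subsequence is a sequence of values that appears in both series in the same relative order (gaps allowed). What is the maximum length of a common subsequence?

Match 1 (sensor 1 #4, sensor 2 #3); then 1 (sensor 1 #7, sensor 2 #5); then 1 (sensor 1 #9, sensor 2 #7); then 3 (sensor 1 #10, sensor 2 #8); then 2 (sensor 1 #11, sensor 2 #12); then 3 (sensor 1 #13, sensor 2 #13) — 6 values in the same relative order in both. dp[14][14] = 6 confirms this is the maximum.

6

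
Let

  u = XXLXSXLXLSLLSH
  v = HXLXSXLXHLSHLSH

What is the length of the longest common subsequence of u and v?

12

Match X at u[2]=v[2] → L at u[3]=v[3] → X at u[4]=v[4] → S at u[5]=v[5] → X at u[6]=v[6] → L at u[7]=v[7] → X at u[8]=v[8] → L at u[9]=v[10] → S at u[10]=v[11] → L at u[12]=v[13] → S at u[13]=v[14] → H at u[14]=v[15] — 12 characters in the same relative order in both, and the DP table's final entry dp[14][15] is also 12, so no common subsequence is longer.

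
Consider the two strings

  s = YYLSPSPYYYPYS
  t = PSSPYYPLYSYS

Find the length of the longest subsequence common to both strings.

One common subsequence of length 8: S at s[4]=t[2], then S at s[6]=t[3], then P at s[7]=t[4], then Y at s[8]=t[5], then Y at s[9]=t[6], then Y at s[10]=t[9], then Y at s[12]=t[11], then S at s[13]=t[12]. dp[13][12] = 8 confirms this is the maximum.

8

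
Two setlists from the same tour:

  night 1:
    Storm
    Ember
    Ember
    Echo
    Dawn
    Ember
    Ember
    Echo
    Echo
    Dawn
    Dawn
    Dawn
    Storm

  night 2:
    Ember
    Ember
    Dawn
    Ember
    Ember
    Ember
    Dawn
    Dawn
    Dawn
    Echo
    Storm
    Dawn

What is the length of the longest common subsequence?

9

Taking Ember (night 1 #2, night 2 #1), Ember (night 1 #3, night 2 #2), Dawn (night 1 #5, night 2 #3), Ember (night 1 #6, night 2 #5), Ember (night 1 #7, night 2 #6), Dawn (night 1 #10, night 2 #7), Dawn (night 1 #11, night 2 #8), Dawn (night 1 #12, night 2 #9), Storm (night 1 #13, night 2 #11) gives a common subsequence of length 9. The LCS DP gives dp[13][12] = 9, so this is optimal.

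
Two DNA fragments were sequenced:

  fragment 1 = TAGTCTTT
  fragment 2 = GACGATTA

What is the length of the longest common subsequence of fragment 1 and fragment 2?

4

Let dp[i][j] be the LCS length of the first i bases of fragment 1 and the first j bases of fragment 2. dp[i][j] = dp[i-1][j-1]+1 when the i-th and j-th bases match, else max(dp[i-1][j], dp[i][j-1]).
    ·  G  A  C  G  A  T  T  A
 ·  0  0  0  0  0  0  0  0  0
 T  0  0  0  0  0  0  1  1  1
 A  0  0  1  1  1  1  1  1  2
 G  0  1  1  1  2  2  2  2  2
 T  0  1  1  1  2  2  3  3  3
 C  0  1  1  2  2  2  3  3  3
 T  0  1  1  2  2  2  3  4  4
 T  0  1  1  2  2  2  3  4  4
 T  0  1  1  2  2  2  3  4  4
dp[8][8] = 4. One LCS (by backtracking along matches): AGTT.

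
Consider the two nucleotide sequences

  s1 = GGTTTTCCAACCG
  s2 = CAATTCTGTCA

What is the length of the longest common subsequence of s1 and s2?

Match T [3,4] → T [4,5] → T [5,7] → T [6,9] → C [8,10] → A [10,11] — 6 bases in the same relative order in both. dp[13][11] = 6 confirms this is the maximum.

6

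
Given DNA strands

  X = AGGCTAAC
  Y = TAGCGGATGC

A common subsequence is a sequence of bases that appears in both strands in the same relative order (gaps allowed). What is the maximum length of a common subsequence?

Let dp[i][j] be the LCS length of the first i bases of X and the first j bases of Y. dp[i][j] = dp[i-1][j-1]+1 when the i-th and j-th bases match, else max(dp[i-1][j], dp[i][j-1]).
    ·  T  A  G  C  G  G  A  T  G  C
 ·  0  0  0  0  0  0  0  0  0  0  0
 A  0  0  1  1  1  1  1  1  1  1  1
 G  0  0  1  2  2  2  2  2  2  2  2
 G  0  0  1  2  2  3  3  3  3  3  3
 C  0  0  1  2  3  3  3  3  3  3  4
 T  0  1  1  2  3  3  3  3  4  4  4
 A  0  1  2  2  3  3  3  4  4  4  4
 A  0  1  2  2  3  3  3  4  4  4  4
 C  0  1  2  2  3  3  3  4  4  4  5
dp[8][10] = 5. One LCS (by backtracking along matches): AGGTC.

5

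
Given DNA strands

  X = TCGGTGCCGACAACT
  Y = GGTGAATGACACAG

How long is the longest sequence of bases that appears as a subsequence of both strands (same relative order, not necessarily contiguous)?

9

Pick G at X[3]=Y[1], then G at X[4]=Y[2], then T at X[5]=Y[3], then G at X[6]=Y[4], then G at X[9]=Y[8], then A at X[10]=Y[9], then C at X[11]=Y[10], then A at X[12]=Y[11], then A at X[13]=Y[13]; all 9 bases appear in both, in order. The LCS DP gives dp[15][14] = 9, so this is optimal.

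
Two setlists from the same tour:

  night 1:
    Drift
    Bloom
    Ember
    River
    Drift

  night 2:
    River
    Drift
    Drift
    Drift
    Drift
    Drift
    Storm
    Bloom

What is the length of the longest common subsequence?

2

One common subsequence of length 2: Drift (night 1 #1, night 2 #6), Bloom (night 1 #2, night 2 #8). dp[5][8] = 2 confirms this is the maximum.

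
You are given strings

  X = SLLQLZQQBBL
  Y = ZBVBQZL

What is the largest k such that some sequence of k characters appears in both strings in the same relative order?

4

Match Z at X[6]=Y[1] → B at X[9]=Y[2] → B at X[10]=Y[4] → L at X[11]=Y[7] — 4 characters in the same relative order in both, and the DP table's final entry dp[11][7] is also 4, so no common subsequence is longer.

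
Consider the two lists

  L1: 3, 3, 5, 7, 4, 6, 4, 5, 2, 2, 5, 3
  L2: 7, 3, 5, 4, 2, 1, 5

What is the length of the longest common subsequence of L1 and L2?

5

One common subsequence of length 5: 3 [2,2], 5 [3,3], 4 [7,4], 2 [9,5], 5 [11,7]. The LCS DP gives dp[12][7] = 5, so this is optimal.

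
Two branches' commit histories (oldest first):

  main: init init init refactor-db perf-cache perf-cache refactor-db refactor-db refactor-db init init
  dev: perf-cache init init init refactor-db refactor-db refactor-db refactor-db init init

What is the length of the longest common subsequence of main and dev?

9

One common subsequence of length 9: init (main #1, dev #2); then init (main #2, dev #3); then init (main #3, dev #4); then refactor-db (main #4, dev #5); then refactor-db (main #7, dev #6); then refactor-db (main #8, dev #7); then refactor-db (main #9, dev #8); then init (main #10, dev #9); then init (main #11, dev #10). dp[11][10] = 9 confirms this is the maximum.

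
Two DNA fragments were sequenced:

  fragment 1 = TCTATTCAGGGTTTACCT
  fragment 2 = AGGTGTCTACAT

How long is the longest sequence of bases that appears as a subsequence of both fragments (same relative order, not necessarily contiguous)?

Match A at fragment 1[8]=fragment 2[1]; then G at fragment 1[9]=fragment 2[2]; then G at fragment 1[10]=fragment 2[3]; then G at fragment 1[11]=fragment 2[5]; then T at fragment 1[12]=fragment 2[6]; then T at fragment 1[14]=fragment 2[8]; then A at fragment 1[15]=fragment 2[9]; then C at fragment 1[16]=fragment 2[10]; then T at fragment 1[18]=fragment 2[12] — 9 bases in the same relative order in both. dp[18][12] = 9 confirms this is the maximum.

9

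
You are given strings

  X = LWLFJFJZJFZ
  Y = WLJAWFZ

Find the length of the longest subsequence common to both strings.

5

One common subsequence of length 5: W [2,1], L [3,2], J [5,3], F [10,6], Z [11,7]. dp[11][7] = 5 confirms this is the maximum.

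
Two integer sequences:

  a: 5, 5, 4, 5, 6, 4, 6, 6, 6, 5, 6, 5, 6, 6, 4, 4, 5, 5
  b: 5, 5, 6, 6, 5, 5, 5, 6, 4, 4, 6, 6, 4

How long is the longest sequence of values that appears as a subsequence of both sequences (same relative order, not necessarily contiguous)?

Match 5 at a[2]=b[1], then 5 at a[4]=b[2], then 6 at a[5]=b[3], then 6 at a[7]=b[4], then 5 at a[10]=b[7], then 6 at a[11]=b[8], then 6 at a[13]=b[11], then 6 at a[14]=b[12], then 4 at a[16]=b[13] — 9 values in the same relative order in both, and the DP table's final entry dp[18][13] is also 9, so no common subsequence is longer.

9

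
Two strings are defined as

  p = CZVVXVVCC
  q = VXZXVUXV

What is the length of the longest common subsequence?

4

One common subsequence of length 4: Z [2,3], V [3,5], X [5,7], V [7,8]. The LCS DP gives dp[9][8] = 4, so this is optimal.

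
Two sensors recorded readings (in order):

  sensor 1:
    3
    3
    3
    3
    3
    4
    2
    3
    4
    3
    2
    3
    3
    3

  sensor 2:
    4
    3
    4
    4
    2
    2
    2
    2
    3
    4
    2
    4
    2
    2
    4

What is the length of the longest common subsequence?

Match 3 (sensor 1 #1, sensor 2 #2); then 3 (sensor 1 #5, sensor 2 #9); then 4 (sensor 1 #6, sensor 2 #10); then 2 (sensor 1 #7, sensor 2 #11); then 4 (sensor 1 #9, sensor 2 #12); then 2 (sensor 1 #11, sensor 2 #14) — 6 values in the same relative order in both. Since dp[14][15] = 6, nothing longer is possible.

6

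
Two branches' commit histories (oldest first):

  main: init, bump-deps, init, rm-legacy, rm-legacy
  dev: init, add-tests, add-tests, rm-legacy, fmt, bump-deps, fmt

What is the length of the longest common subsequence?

2

Match init [1,1], bump-deps [2,6] — 2 commits in the same relative order in both. The LCS DP gives dp[5][7] = 2, so this is optimal.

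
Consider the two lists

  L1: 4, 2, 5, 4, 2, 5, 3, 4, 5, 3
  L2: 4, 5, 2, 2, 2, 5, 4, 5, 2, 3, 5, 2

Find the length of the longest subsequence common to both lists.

7

Pick 4 (L1 #1, L2 #1) → 2 (L1 #2, L2 #5) → 5 (L1 #3, L2 #6) → 4 (L1 #4, L2 #7) → 2 (L1 #5, L2 #9) → 3 (L1 #7, L2 #10) → 5 (L1 #9, L2 #11); all 7 values appear in both, in order. Since dp[10][12] = 7, nothing longer is possible.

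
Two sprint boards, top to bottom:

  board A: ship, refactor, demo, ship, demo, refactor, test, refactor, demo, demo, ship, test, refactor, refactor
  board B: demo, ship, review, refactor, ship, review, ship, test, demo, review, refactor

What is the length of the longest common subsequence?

6

One common subsequence of length 6: ship at board A[1]=board B[2], then refactor at board A[2]=board B[4], then ship at board A[4]=board B[7], then test at board A[7]=board B[8], then demo at board A[9]=board B[9], then refactor at board A[14]=board B[11]. dp[14][11] = 6 confirms this is the maximum.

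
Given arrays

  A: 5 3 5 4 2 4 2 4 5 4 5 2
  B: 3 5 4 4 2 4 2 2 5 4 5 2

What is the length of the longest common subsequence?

Taking 3 at A[2]=B[1]; then 5 at A[3]=B[2]; then 4 at A[4]=B[4]; then 2 at A[5]=B[5]; then 4 at A[6]=B[6]; then 2 at A[7]=B[8]; then 5 at A[9]=B[9]; then 4 at A[10]=B[10]; then 5 at A[11]=B[11]; then 2 at A[12]=B[12] gives a common subsequence of length 10. dp[12][12] = 10 confirms this is the maximum.

10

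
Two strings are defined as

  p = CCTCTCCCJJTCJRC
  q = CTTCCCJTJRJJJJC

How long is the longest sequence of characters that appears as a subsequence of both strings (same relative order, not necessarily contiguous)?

Match C (p #2, q #1) → T (p #3, q #2) → T (p #5, q #3) → C (p #6, q #4) → C (p #7, q #5) → C (p #8, q #6) → J (p #10, q #7) → T (p #11, q #8) → J (p #13, q #9) → R (p #14, q #10) → C (p #15, q #15) — 11 characters in the same relative order in both. dp[15][15] = 11 confirms this is the maximum.

11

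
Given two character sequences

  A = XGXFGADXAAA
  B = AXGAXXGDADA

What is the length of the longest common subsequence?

7

Let dp[i][j] be the LCS length of the first i characters of A and the first j characters of B. dp[i][j] = dp[i-1][j-1]+1 when the i-th and j-th characters match, else max(dp[i-1][j], dp[i][j-1]).
    ·  A  X  G  A  X  X  G  D  A  D  A
 ·  0  0  0  0  0  0  0  0  0  0  0  0
 X  0  0  1  1  1  1  1  1  1  1  1  1
 G  0  0  1  2  2  2  2  2  2  2  2  2
 X  0  0  1  2  2  3  3  3  3  3  3  3
 F  0  0  1  2  2  3  3  3  3  3  3  3
 G  0  0  1  2  2  3  3  4  4  4  4  4
 A  0  1  1  2  3  3  3  4  4  5  5  5
 D  0  1  1  2  3  3  3  4  5  5  6  6
 X  0  1  2  2  3  4  4  4  5  5  6  6
 A  0  1  2  2  3  4  4  4  5  6  6  7
 A  0  1  2  2  3  4  4  4  5  6  6  7
 A  0  1  2  2  3  4  4  4  5  6  6  7
dp[11][11] = 7. One LCS (by backtracking along matches): XGXGADA.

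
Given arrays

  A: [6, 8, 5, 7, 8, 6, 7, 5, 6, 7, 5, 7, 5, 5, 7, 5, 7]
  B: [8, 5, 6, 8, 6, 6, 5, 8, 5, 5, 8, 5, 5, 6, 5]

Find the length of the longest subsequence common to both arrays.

One common subsequence of length 9: 6 at A[1]=B[3], 8 at A[2]=B[4], 5 at A[3]=B[7], 8 at A[5]=B[8], 5 at A[8]=B[9], 5 at A[11]=B[10], 5 at A[13]=B[12], 5 at A[14]=B[13], 5 at A[16]=B[15]. The LCS DP gives dp[17][15] = 9, so this is optimal.

9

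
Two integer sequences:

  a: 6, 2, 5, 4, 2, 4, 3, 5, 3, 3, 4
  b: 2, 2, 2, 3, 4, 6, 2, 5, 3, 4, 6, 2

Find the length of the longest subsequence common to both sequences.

6

Taking 2 (a #2, b #3), then 4 (a #4, b #5), then 2 (a #5, b #7), then 5 (a #8, b #8), then 3 (a #10, b #9), then 4 (a #11, b #10) gives a common subsequence of length 6. Since dp[11][12] = 6, nothing longer is possible.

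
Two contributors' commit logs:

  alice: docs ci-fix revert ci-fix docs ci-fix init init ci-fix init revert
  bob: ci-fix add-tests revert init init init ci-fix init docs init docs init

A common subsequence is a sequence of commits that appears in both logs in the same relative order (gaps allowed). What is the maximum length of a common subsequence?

6

Pick ci-fix (alice #2, bob #1), revert (alice #3, bob #3), ci-fix (alice #4, bob #7), docs (alice #5, bob #9), init (alice #7, bob #10), init (alice #10, bob #12); all 6 commits appear in both, in order, and the DP table's final entry dp[11][12] is also 6, so no common subsequence is longer.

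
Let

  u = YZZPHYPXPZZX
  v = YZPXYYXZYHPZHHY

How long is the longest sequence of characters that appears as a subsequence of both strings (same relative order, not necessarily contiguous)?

Taking Y [1,1], Z [3,2], P [4,3], Y [6,6], X [8,7], P [9,11], Z [10,12] gives a common subsequence of length 7, and the DP table's final entry dp[12][15] is also 7, so no common subsequence is longer.

7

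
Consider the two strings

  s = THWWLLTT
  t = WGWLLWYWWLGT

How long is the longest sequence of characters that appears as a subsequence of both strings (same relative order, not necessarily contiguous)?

5

Let dp[i][j] be the LCS length of the first i characters of s and the first j characters of t. dp[i][j] = dp[i-1][j-1]+1 when the i-th and j-th characters match, else max(dp[i-1][j], dp[i][j-1]).
    ·  W  G  W  L  L  W  Y  W  W  L  G  T
 ·  0  0  0  0  0  0  0  0  0  0  0  0  0
 T  0  0  0  0  0  0  0  0  0  0  0  0  1
 H  0  0  0  0  0  0  0  0  0  0  0  0  1
 W  0  1  1  1  1  1  1  1  1  1  1  1  1
 W  0  1  1  2  2  2  2  2  2  2  2  2  2
 L  0  1  1  2  3  3  3  3  3  3  3  3  3
 L  0  1  1  2  3  4  4  4  4  4  4  4  4
 T  0  1  1  2  3  4  4  4  4  4  4  4  5
 T  0  1  1  2  3  4  4  4  4  4  4  4  5
dp[8][12] = 5. One LCS (by backtracking along matches): WWLLT.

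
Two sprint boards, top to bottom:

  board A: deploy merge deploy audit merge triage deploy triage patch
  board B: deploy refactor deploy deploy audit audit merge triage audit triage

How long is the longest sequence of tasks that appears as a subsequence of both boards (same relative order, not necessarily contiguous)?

6

Pick deploy at board A[1]=board B[3] → deploy at board A[3]=board B[4] → audit at board A[4]=board B[6] → merge at board A[5]=board B[7] → triage at board A[6]=board B[8] → triage at board A[8]=board B[10]; all 6 tasks appear in both, in order. The LCS DP gives dp[9][10] = 6, so this is optimal.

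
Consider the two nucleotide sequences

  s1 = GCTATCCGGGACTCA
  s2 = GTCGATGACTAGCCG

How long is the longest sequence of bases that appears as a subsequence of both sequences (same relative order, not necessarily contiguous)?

9

Pick G at s1[1]=s2[1], C at s1[2]=s2[3], A at s1[4]=s2[5], T at s1[5]=s2[6], G at s1[10]=s2[7], A at s1[11]=s2[8], C at s1[12]=s2[9], T at s1[13]=s2[10], C at s1[14]=s2[14]; all 9 bases appear in both, in order. The LCS DP gives dp[15][15] = 9, so this is optimal.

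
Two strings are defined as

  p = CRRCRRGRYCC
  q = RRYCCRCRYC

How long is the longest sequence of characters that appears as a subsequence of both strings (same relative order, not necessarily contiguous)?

Let dp[i][j] be the LCS length of the first i characters of p and the first j characters of q. dp[i][j] = dp[i-1][j-1]+1 when the i-th and j-th characters match, else max(dp[i-1][j], dp[i][j-1]).
    ·  R  R  Y  C  C  R  C  R  Y  C
 ·  0  0  0  0  0  0  0  0  0  0  0
 C  0  0  0  0  1  1  1  1  1  1  1
 R  0  1  1  1  1  1  2  2  2  2  2
 R  0  1  2  2  2  2  2  2  3  3  3
 C  0  1  2  2  3  3  3  3  3  3  4
 R  0  1  2  2  3  3  4  4  4  4  4
 R  0  1  2  2  3  3  4  4  5  5  5
 G  0  1  2  2  3  3  4  4  5  5  5
 R  0  1  2  2  3  3  4  4  5  5  5
 Y  0  1  2  3  3  3  4  4  5  6  6
 C  0  1  2  3  4  4  4  5  5  6  7
 C  0  1  2  3  4  5  5  5  5  6  7
dp[11][10] = 7. One LCS (by backtracking along matches): RRCRRYC.

7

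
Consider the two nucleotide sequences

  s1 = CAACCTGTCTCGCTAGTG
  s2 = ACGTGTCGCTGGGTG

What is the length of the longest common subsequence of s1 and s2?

Taking A (s1 #3, s2 #1) → C (s1 #4, s2 #2) → T (s1 #6, s2 #4) → G (s1 #7, s2 #5) → T (s1 #10, s2 #6) → C (s1 #11, s2 #7) → G (s1 #12, s2 #8) → C (s1 #13, s2 #9) → T (s1 #14, s2 #10) → G (s1 #16, s2 #13) → T (s1 #17, s2 #14) → G (s1 #18, s2 #15) gives a common subsequence of length 12. dp[18][15] = 12 confirms this is the maximum.

12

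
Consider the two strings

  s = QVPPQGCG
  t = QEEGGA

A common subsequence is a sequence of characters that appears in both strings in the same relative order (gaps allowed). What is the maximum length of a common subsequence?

Let dp[i][j] be the LCS length of the first i characters of s and the first j characters of t. dp[i][j] = dp[i-1][j-1]+1 when the i-th and j-th characters match, else max(dp[i-1][j], dp[i][j-1]).
    ·  Q  E  E  G  G  A
 ·  0  0  0  0  0  0  0
 Q  0  1  1  1  1  1  1
 V  0  1  1  1  1  1  1
 P  0  1  1  1  1  1  1
 P  0  1  1  1  1  1  1
 Q  0  1  1  1  1  1  1
 G  0  1  1  1  2  2  2
 C  0  1  1  1  2  2  2
 G  0  1  1  1  2  3  3
dp[8][6] = 3. One LCS (by backtracking along matches): QGG.

3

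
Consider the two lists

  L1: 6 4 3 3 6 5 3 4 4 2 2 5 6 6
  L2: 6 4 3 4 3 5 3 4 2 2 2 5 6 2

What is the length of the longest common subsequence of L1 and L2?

Pick 6 [1,1] → 4 [2,2] → 3 [3,3] → 3 [4,5] → 5 [6,6] → 3 [7,7] → 4 [8,8] → 2 [10,10] → 2 [11,11] → 5 [12,12] → 6 [13,13]; all 11 values appear in both, in order, and the DP table's final entry dp[14][14] is also 11, so no common subsequence is longer.

11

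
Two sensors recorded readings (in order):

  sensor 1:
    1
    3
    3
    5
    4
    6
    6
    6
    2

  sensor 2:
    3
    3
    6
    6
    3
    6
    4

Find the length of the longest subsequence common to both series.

5

Pick 3 at sensor 1[2]=sensor 2[1] → 3 at sensor 1[3]=sensor 2[2] → 6 at sensor 1[6]=sensor 2[3] → 6 at sensor 1[7]=sensor 2[4] → 6 at sensor 1[8]=sensor 2[6]; all 5 values appear in both, in order. The LCS DP gives dp[9][7] = 5, so this is optimal.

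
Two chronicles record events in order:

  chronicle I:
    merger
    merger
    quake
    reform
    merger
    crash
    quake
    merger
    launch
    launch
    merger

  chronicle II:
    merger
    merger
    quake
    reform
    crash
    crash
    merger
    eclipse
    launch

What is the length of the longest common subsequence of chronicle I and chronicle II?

Pick merger at chronicle I[1]=chronicle II[1]; then merger at chronicle I[2]=chronicle II[2]; then quake at chronicle I[3]=chronicle II[3]; then reform at chronicle I[4]=chronicle II[4]; then crash at chronicle I[6]=chronicle II[6]; then merger at chronicle I[8]=chronicle II[7]; then launch at chronicle I[10]=chronicle II[9]; all 7 events appear in both, in order, and the DP table's final entry dp[11][9] is also 7, so no common subsequence is longer.

7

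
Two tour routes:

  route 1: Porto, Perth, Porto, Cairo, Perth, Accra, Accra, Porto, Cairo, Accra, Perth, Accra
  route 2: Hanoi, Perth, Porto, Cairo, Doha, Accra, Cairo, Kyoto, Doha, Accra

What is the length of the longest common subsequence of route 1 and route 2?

One common subsequence of length 6: Perth (route 1 #2, route 2 #2), Porto (route 1 #3, route 2 #3), Cairo (route 1 #4, route 2 #4), Accra (route 1 #7, route 2 #6), Cairo (route 1 #9, route 2 #7), Accra (route 1 #12, route 2 #10), and the DP table's final entry dp[12][10] is also 6, so no common subsequence is longer.

6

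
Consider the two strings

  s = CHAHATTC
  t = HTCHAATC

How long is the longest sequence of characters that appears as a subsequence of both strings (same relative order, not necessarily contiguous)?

6

Let dp[i][j] be the LCS length of the first i characters of s and the first j characters of t. dp[i][j] = dp[i-1][j-1]+1 when the i-th and j-th characters match, else max(dp[i-1][j], dp[i][j-1]).
    ·  H  T  C  H  A  A  T  C
 ·  0  0  0  0  0  0  0  0  0
 C  0  0  0  1  1  1  1  1  1
 H  0  1  1  1  2  2  2  2  2
 A  0  1  1  1  2  3  3  3  3
 H  0  1  1  1  2  3  3  3  3
 A  0  1  1  1  2  3  4  4  4
 T  0  1  2  2  2  3  4  5  5
 T  0  1  2  2  2  3  4  5  5
 C  0  1  2  3  3  3  4  5  6
dp[8][8] = 6. One LCS (by backtracking along matches): CHAATC.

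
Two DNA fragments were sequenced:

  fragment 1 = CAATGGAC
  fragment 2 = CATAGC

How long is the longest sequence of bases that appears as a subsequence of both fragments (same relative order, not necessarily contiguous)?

Let dp[i][j] be the LCS length of the first i bases of fragment 1 and the first j bases of fragment 2. dp[i][j] = dp[i-1][j-1]+1 when the i-th and j-th bases match, else max(dp[i-1][j], dp[i][j-1]).
    ·  C  A  T  A  G  C
 ·  0  0  0  0  0  0  0
 C  0  1  1  1  1  1  1
 A  0  1  2  2  2  2  2
 A  0  1  2  2  3  3  3
 T  0  1  2  3  3  3  3
 G  0  1  2  3  3  4  4
 G  0  1  2  3  3  4  4
 A  0  1  2  3  4  4  4
 C  0  1  2  3  4  4  5
dp[8][6] = 5. One LCS (by backtracking along matches): CAAGC.

5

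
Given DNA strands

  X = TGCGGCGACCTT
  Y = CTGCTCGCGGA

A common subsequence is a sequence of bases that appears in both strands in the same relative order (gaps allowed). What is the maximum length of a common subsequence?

Let dp[i][j] be the LCS length of the first i bases of X and the first j bases of Y. dp[i][j] = dp[i-1][j-1]+1 when the i-th and j-th bases match, else max(dp[i-1][j], dp[i][j-1]).
    ·  C  T  G  C  T  C  G  C  G  G  A
 ·  0  0  0  0  0  0  0  0  0  0  0  0
 T  0  0  1  1  1  1  1  1  1  1  1  1
 G  0  0  1  2  2  2  2  2  2  2  2  2
 C  0  1  1  2  3  3  3  3  3  3  3  3
 G  0  1  1  2  3  3  3  4  4  4  4  4
 G  0  1  1  2  3  3  3  4  4  5  5  5
 C  0  1  1  2  3  3  4  4  5  5  5  5
 G  0  1  1  2  3  3  4  5  5  6  6  6
 A  0  1  1  2  3  3  4  5  5  6  6  7
 C  0  1  1  2  3  3  4  5  6  6  6  7
 C  0  1  1  2  3  3  4  5  6  6  6  7
 T  0  1  2  2  3  4  4  5  6  6  6  7
 T  0  1  2  2  3  4  4  5  6  6  6  7
dp[12][11] = 7. One LCS (by backtracking along matches): TGCGGGA.

7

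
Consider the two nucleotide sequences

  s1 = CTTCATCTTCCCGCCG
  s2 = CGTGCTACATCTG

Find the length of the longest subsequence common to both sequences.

9

Pick C at s1[1]=s2[1], T at s1[2]=s2[3], T at s1[3]=s2[6], C at s1[4]=s2[8], A at s1[5]=s2[9], T at s1[6]=s2[10], C at s1[7]=s2[11], T at s1[9]=s2[12], G at s1[16]=s2[13]; all 9 bases appear in both, in order, and the DP table's final entry dp[16][13] is also 9, so no common subsequence is longer.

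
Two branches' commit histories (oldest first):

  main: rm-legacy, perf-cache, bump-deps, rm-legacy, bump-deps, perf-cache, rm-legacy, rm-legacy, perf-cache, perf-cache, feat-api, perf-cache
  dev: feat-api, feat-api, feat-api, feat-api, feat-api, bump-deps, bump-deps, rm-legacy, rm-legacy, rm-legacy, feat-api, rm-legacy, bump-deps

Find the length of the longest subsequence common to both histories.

5

One common subsequence of length 5: bump-deps [3,7], then rm-legacy [4,8], then rm-legacy [7,9], then rm-legacy [8,10], then feat-api [11,11]. The LCS DP gives dp[12][13] = 5, so this is optimal.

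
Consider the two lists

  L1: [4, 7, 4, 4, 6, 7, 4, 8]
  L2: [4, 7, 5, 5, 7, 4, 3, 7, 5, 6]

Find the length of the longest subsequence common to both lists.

Let dp[i][j] be the LCS length of the first i values of L1 and the first j values of L2. dp[i][j] = dp[i-1][j-1]+1 when the i-th and j-th values match, else max(dp[i-1][j], dp[i][j-1]).
    ·  4  7  5  5  7  4  3  7  5  6
 ·  0  0  0  0  0  0  0  0  0  0  0
 4  0  1  1  1  1  1  1  1  1  1  1
 7  0  1  2  2  2  2  2  2  2  2  2
 4  0  1  2  2  2  2  3  3  3  3  3
 4  0  1  2  2  2  2  3  3  3  3  3
 6  0  1  2  2  2  2  3  3  3  3  4
 7  0  1  2  2  2  3  3  3  4  4  4
 4  0  1  2  2  2  3  4  4  4  4  4
 8  0  1  2  2  2  3  4  4  4  4  4
dp[8][10] = 4. One LCS (by backtracking along matches): 4, 7, 4, 6.

4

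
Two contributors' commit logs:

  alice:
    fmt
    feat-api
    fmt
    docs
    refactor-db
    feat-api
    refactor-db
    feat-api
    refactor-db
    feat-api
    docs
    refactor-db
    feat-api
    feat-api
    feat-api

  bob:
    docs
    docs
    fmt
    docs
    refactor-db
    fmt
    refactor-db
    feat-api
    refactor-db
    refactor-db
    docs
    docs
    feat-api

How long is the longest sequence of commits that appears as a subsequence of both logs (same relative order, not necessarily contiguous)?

8

Match fmt [1,3]; then fmt [3,6]; then refactor-db [5,7]; then feat-api [6,8]; then refactor-db [7,9]; then refactor-db [9,10]; then docs [11,12]; then feat-api [15,13] — 8 commits in the same relative order in both. Since dp[15][13] = 8, nothing longer is possible.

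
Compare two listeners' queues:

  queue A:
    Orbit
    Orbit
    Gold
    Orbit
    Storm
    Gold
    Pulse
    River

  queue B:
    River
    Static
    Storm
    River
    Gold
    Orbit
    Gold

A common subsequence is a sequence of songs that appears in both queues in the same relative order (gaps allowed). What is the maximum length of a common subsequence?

3

One common subsequence of length 3: Gold at queue A[3]=queue B[5]; then Orbit at queue A[4]=queue B[6]; then Gold at queue A[6]=queue B[7], and the DP table's final entry dp[8][7] is also 3, so no common subsequence is longer.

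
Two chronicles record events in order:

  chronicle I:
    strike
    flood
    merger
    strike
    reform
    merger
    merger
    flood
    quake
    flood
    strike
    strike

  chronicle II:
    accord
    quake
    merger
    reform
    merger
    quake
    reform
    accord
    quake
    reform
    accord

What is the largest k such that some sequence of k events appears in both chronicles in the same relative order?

Pick merger at chronicle I[3]=chronicle II[3], reform at chronicle I[5]=chronicle II[4], merger at chronicle I[6]=chronicle II[5], quake at chronicle I[9]=chronicle II[9]; all 4 events appear in both, in order. Since dp[12][11] = 4, nothing longer is possible.

4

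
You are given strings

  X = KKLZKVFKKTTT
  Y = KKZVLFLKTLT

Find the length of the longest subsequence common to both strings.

Let dp[i][j] be the LCS length of the first i characters of X and the first j characters of Y. dp[i][j] = dp[i-1][j-1]+1 when the i-th and j-th characters match, else max(dp[i-1][j], dp[i][j-1]).
    ·  K  K  Z  V  L  F  L  K  T  L  T
 ·  0  0  0  0  0  0  0  0  0  0  0  0
 K  0  1  1  1  1  1  1  1  1  1  1  1
 K  0  1  2  2  2  2  2  2  2  2  2  2
 L  0  1  2  2  2  3  3  3  3  3  3  3
 Z  0  1  2  3  3  3  3  3  3  3  3  3
 K  0  1  2  3  3  3  3  3  4  4  4  4
 V  0  1  2  3  4  4  4  4  4  4  4  4
 F  0  1  2  3  4  4  5  5  5  5  5  5
 K  0  1  2  3  4  4  5  5  6  6  6  6
 K  0  1  2  3  4  4  5  5  6  6  6  6
 T  0  1  2  3  4  4  5  5  6  7  7  7
 T  0  1  2  3  4  4  5  5  6  7  7  8
 T  0  1  2  3  4  4  5  5  6  7  7  8
dp[12][11] = 8. One LCS (by backtracking along matches): KKZVFKTT.

8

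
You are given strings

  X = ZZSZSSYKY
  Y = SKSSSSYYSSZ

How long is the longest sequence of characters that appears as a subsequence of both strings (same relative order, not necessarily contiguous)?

Let dp[i][j] be the LCS length of the first i characters of X and the first j characters of Y. dp[i][j] = dp[i-1][j-1]+1 when the i-th and j-th characters match, else max(dp[i-1][j], dp[i][j-1]).
    ·  S  K  S  S  S  S  Y  Y  S  S  Z
 ·  0  0  0  0  0  0  0  0  0  0  0  0
 Z  0  0  0  0  0  0  0  0  0  0  0  1
 Z  0  0  0  0  0  0  0  0  0  0  0  1
 S  0  1  1  1  1  1  1  1  1  1  1  1
 Z  0  1  1  1  1  1  1  1  1  1  1  2
 S  0  1  1  2  2  2  2  2  2  2  2  2
 S  0  1  1  2  3  3  3  3  3  3  3  3
 Y  0  1  1  2  3  3  3  4  4  4  4  4
 K  0  1  2  2  3  3  3  4  4  4  4  4
 Y  0  1  2  2  3  3  3  4  5  5  5  5
dp[9][11] = 5. One LCS (by backtracking along matches): SSSYY.

5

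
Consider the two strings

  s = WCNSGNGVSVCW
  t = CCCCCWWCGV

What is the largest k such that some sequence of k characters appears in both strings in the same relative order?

One common subsequence of length 4: W (s #1, t #7) → C (s #2, t #8) → G (s #7, t #9) → V (s #10, t #10). The LCS DP gives dp[12][10] = 4, so this is optimal.

4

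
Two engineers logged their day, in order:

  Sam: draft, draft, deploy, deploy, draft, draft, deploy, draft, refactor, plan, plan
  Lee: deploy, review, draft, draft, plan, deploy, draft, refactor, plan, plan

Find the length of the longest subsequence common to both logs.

One common subsequence of length 8: deploy at Sam[3]=Lee[1] → draft at Sam[5]=Lee[3] → draft at Sam[6]=Lee[4] → deploy at Sam[7]=Lee[6] → draft at Sam[8]=Lee[7] → refactor at Sam[9]=Lee[8] → plan at Sam[10]=Lee[9] → plan at Sam[11]=Lee[10]. Since dp[11][10] = 8, nothing longer is possible.

8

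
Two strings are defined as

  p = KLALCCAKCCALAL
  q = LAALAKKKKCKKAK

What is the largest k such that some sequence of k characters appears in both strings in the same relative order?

7

Match L (p #2, q #1), A (p #3, q #3), L (p #4, q #4), A (p #7, q #5), K (p #8, q #9), C (p #9, q #10), A (p #11, q #13) — 7 characters in the same relative order in both, and the DP table's final entry dp[14][14] is also 7, so no common subsequence is longer.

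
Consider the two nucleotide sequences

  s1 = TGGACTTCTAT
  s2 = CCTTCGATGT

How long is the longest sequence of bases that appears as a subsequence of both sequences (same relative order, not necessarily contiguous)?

6

Let dp[i][j] be the LCS length of the first i bases of s1 and the first j bases of s2. dp[i][j] = dp[i-1][j-1]+1 when the i-th and j-th bases match, else max(dp[i-1][j], dp[i][j-1]).
    ·  C  C  T  T  C  G  A  T  G  T
 ·  0  0  0  0  0  0  0  0  0  0  0
 T  0  0  0  1  1  1  1  1  1  1  1
 G  0  0  0  1  1  1  2  2  2  2  2
 G  0  0  0  1  1  1  2  2  2  3  3
 A  0  0  0  1  1  1  2  3  3  3  3
 C  0  1  1  1  1  2  2  3  3  3  3
 T  0  1  1  2  2  2  2  3  4  4  4
 T  0  1  1  2  3  3  3  3  4  4  5
 C  0  1  2  2  3  4  4  4  4  4  5
 T  0  1  2  3  3  4  4  4  5  5  5
 A  0  1  2  3  3  4  4  5  5  5  5
 T  0  1  2  3  4  4  4  5  6  6  6
dp[11][10] = 6. One LCS (by backtracking along matches): CTTCTT.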